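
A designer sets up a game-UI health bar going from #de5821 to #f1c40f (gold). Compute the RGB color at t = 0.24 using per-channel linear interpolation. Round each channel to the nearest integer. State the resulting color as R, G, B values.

#de5821 → (222, 88, 33); #f1c40f → (241, 196, 15).
R = 222 + 0.24 × (241 − 222) = 222 + 0.24 × 19 = 226.56 → 227
G = 88 + 0.24 × (196 − 88) = 88 + 0.24 × 108 = 113.92 → 114
B = 33 + 0.24 × (15 − 33) = 33 + 0.24 × -18 = 28.68 → 29

(227, 114, 29)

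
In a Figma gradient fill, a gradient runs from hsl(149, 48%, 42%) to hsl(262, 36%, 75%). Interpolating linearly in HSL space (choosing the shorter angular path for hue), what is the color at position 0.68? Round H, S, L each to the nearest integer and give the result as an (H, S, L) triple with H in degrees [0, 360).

Hue arc: Δh = 262 − 149 = 113° (|Δh| ≤ 180, already the shorter path).
H = 149 + 0.68 × (113) = 225.84 → 226°
S = 48 + 0.68 × (36 − 48) = 39.84 → 40%
L = 42 + 0.68 × (75 − 42) = 64.44 → 64%

(226, 40, 64)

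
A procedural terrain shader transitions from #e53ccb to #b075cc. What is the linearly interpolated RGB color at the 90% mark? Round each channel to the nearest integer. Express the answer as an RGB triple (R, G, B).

#e53ccb → (229, 60, 203); #b075cc → (176, 117, 204).
90% corresponds to t = 0.9.
R = 229 + 0.9 × (176 − 229) = 229 + 0.9 × -53 = 181.3 → 181
G = 60 + 0.9 × (117 − 60) = 60 + 0.9 × 57 = 111.3 → 111
B = 203 + 0.9 × (204 − 203) = 203 + 0.9 × 1 = 203.9 → 204

(181, 111, 204)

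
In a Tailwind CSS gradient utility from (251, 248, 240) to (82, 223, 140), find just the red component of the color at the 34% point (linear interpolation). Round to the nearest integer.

194

R = 251 + 0.34 × (82 − 251) = 193.54 → 194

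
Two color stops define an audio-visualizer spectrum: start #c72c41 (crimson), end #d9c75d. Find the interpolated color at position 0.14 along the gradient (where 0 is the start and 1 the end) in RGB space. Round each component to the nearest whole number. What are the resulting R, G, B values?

#c72c41 → (199, 44, 65); #d9c75d → (217, 199, 93).
R = 199 + 0.14 × (217 − 199) = 199 + 0.14 × 18 = 201.52 → 202
G = 44 + 0.14 × (199 − 44) = 44 + 0.14 × 155 = 65.7 → 66
B = 65 + 0.14 × (93 − 65) = 65 + 0.14 × 28 = 68.92 → 69

(202, 66, 69)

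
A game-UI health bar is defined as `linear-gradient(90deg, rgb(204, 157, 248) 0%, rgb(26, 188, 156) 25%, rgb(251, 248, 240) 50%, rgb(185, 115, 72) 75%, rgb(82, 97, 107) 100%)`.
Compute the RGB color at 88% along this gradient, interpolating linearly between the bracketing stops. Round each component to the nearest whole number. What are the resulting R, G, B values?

(131, 106, 90)

88% lies between the 75% and 100% stops, so the local fraction is t = (88 − 75)/(100 − 75) = 13/25 ≈ 0.52.
R = 185 + 0.52 × (82 − 185) = 131.44 → 131
G = 115 + 0.52 × (97 − 115) = 105.64 → 106
B = 72 + 0.52 × (107 − 72) = 90.2 → 90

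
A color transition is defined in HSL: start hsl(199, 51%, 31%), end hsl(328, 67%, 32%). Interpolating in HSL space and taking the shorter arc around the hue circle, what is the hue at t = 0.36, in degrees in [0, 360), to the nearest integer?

Hue arc: Δh = 328 − 199 = 129° (|Δh| ≤ 180, already the shorter path).
H = 199 + 0.36 × (129) = 245.44 → 245°

245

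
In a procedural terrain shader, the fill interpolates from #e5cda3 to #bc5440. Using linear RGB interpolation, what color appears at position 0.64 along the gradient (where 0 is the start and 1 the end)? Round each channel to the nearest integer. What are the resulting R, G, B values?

(203, 128, 100)

#e5cda3 → (229, 205, 163); #bc5440 → (188, 84, 64).
R = 229 + 0.64 × (188 − 229) = 229 + 0.64 × -41 = 202.76 → 203
G = 205 + 0.64 × (84 − 205) = 205 + 0.64 × -121 = 127.56 → 128
B = 163 + 0.64 × (64 − 163) = 163 + 0.64 × -99 = 99.64 → 100
So the blended color is (203, 128, 100), about #cb8064.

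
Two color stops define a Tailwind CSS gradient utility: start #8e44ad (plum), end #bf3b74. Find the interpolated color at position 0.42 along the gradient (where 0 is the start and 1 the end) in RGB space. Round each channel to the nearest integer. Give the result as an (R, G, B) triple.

(163, 64, 149)

#8e44ad → (142, 68, 173); #bf3b74 → (191, 59, 116).
R = 142 + 0.42 × (191 − 142) = 142 + 0.42 × 49 = 162.58 → 163
G = 68 + 0.42 × (59 − 68) = 68 + 0.42 × -9 = 64.22 → 64
B = 173 + 0.42 × (116 − 173) = 173 + 0.42 × -57 = 149.06 → 149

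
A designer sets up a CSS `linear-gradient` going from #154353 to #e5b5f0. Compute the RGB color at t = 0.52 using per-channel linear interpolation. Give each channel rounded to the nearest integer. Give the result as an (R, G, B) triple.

#154353 → (21, 67, 83); #e5b5f0 → (229, 181, 240).
R = 21 + 0.52 × (229 − 21) = 21 + 0.52 × 208 = 129.16 → 129
G = 67 + 0.52 × (181 − 67) = 67 + 0.52 × 114 = 126.28 → 126
B = 83 + 0.52 × (240 − 83) = 83 + 0.52 × 157 = 164.64 → 165
So the blended color is (129, 126, 165), about #817ea5.

(129, 126, 165)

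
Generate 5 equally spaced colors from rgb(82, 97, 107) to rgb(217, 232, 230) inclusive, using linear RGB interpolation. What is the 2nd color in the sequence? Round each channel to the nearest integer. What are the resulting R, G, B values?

(116, 131, 138)

With 5 swatches and endpoints inclusive, swatch 2 sits at t = (2 − 1)/(5 − 1) = 1/4 ≈ 0.25.
R = 82 + 0.25 × (217 − 82) = 115.75 → 116
G = 97 + 0.25 × (232 − 97) = 130.75 → 131
B = 107 + 0.25 × (230 − 107) = 137.75 → 138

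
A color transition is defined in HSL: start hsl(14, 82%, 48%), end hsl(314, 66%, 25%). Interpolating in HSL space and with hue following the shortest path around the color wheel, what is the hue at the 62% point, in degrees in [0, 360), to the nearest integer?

337

Hue: 314 − 14 = 300°, but |300| > 180 so the shorter arc goes the other way: Δh = 300 − 360 = -60°.
H = 14 + 0.62 × (-60) = -23.2 → -23 → -23 mod 360 = 337°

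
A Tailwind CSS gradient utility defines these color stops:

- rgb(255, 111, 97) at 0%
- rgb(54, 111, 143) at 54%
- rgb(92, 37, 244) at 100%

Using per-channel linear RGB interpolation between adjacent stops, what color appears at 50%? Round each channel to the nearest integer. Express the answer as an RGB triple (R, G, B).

(69, 111, 140)

50% lies between the 0% and 54% stops, so the local fraction is t = (50 − 0)/(54 − 0) = 50/54 ≈ 0.9259.
R = 255 + 0.9259 × (54 − 255) = 68.894 → 69
G = 111 + 0.9259 × (111 − 111) = 111 → 111
B = 97 + 0.9259 × (143 − 97) = 139.591 → 140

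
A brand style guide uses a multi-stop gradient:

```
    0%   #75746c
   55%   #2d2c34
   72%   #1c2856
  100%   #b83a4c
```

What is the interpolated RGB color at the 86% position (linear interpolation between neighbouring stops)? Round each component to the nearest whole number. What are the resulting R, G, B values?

86% lies between the 72% and 100% stops, so the local fraction is t = (86 − 72)/(100 − 72) = 14/28 ≈ 0.5.
#1c2856 → (28, 40, 86); #b83a4c → (184, 58, 76).
R = 28 + 0.5 × (184 − 28) = 106 → 106
G = 40 + 0.5 × (58 − 40) = 49 → 49
B = 86 + 0.5 × (76 − 86) = 81 → 81

(106, 49, 81)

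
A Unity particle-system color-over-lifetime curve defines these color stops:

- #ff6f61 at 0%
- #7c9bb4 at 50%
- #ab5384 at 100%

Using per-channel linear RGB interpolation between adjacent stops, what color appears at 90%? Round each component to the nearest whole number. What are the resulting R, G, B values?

(162, 97, 142)

90% lies between the 50% and 100% stops, so the local fraction is t = (90 − 50)/(100 − 50) = 40/50 ≈ 0.8.
#7c9bb4 → (124, 155, 180); #ab5384 → (171, 83, 132).
R = 124 + 0.8 × (171 − 124) = 161.6 → 162
G = 155 + 0.8 × (83 − 155) = 97.4 → 97
B = 180 + 0.8 × (132 − 180) = 141.6 → 142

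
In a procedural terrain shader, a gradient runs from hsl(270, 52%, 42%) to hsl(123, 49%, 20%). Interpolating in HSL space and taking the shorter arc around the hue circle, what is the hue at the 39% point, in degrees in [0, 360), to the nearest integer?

Hue arc: Δh = 123 − 270 = -147° (|Δh| ≤ 180, already the shorter path).
H = 270 + 0.39 × (-147) = 212.67 → 213°

213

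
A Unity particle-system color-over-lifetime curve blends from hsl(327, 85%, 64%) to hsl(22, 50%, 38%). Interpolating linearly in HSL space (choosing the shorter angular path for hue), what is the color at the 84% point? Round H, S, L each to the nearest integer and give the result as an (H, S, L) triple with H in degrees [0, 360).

(13, 56, 42)

Hue: 22 − 327 = -305°, but |-305| > 180 so the shorter arc goes the other way: Δh = -305 + 360 = 55°.
H = 327 + 0.84 × (55) = 373.2 → 373 → 373 mod 360 = 13°
S = 85 + 0.84 × (50 − 85) = 55.6 → 56%
L = 64 + 0.84 × (38 − 64) = 42.16 → 42%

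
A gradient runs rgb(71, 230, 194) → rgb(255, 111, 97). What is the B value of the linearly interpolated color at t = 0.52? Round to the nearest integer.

144

B = 194 + 0.52 × (97 − 194) = 143.56 → 144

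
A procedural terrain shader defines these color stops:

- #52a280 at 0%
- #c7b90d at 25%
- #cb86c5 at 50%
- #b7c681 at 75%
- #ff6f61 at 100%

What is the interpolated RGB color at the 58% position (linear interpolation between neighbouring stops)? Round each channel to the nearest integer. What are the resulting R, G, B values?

(197, 154, 175)

58% lies between the 50% and 75% stops, so the local fraction is t = (58 − 50)/(75 − 50) = 8/25 ≈ 0.32.
#cb86c5 → (203, 134, 197); #b7c681 → (183, 198, 129).
R = 203 + 0.32 × (183 − 203) = 196.6 → 197
G = 134 + 0.32 × (198 − 134) = 154.48 → 154
B = 197 + 0.32 × (129 − 197) = 175.24 → 175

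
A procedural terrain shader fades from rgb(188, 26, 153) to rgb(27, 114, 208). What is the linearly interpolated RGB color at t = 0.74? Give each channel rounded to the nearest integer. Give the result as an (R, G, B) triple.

R = 188 + 0.74 × (27 − 188) = 188 + 0.74 × -161 = 68.86 → 69
G = 26 + 0.74 × (114 − 26) = 26 + 0.74 × 88 = 91.12 → 91
B = 153 + 0.74 × (208 − 153) = 153 + 0.74 × 55 = 193.7 → 194

(69, 91, 194)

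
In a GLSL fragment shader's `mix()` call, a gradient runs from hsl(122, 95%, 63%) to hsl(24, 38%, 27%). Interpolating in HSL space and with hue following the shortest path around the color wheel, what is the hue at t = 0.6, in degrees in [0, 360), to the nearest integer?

63

Hue arc: Δh = 24 − 122 = -98° (|Δh| ≤ 180, already the shorter path).
H = 122 + 0.6 × (-98) = 63.2 → 63°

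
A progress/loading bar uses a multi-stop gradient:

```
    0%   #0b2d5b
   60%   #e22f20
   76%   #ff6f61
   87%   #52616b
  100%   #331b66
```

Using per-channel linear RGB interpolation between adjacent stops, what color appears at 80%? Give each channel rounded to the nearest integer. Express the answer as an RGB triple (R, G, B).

(192, 106, 101)

80% lies between the 76% and 87% stops, so the local fraction is t = (80 − 76)/(87 − 76) = 4/11 ≈ 0.3636.
#ff6f61 → (255, 111, 97); #52616b → (82, 97, 107).
R = 255 + 0.3636 × (82 − 255) = 192.097 → 192
G = 111 + 0.3636 × (97 − 111) = 105.91 → 106
B = 97 + 0.3636 × (107 − 97) = 100.636 → 101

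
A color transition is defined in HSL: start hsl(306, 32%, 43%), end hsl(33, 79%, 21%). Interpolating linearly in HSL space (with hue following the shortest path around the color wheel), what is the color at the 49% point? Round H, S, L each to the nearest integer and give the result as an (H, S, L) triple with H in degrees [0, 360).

Hue: 33 − 306 = -273°, but |-273| > 180 so the shorter arc goes the other way: Δh = -273 + 360 = 87°.
H = 306 + 0.49 × (87) = 348.63 → 349°
S = 32 + 0.49 × (79 − 32) = 55.03 → 55%
L = 43 + 0.49 × (21 − 43) = 32.22 → 32%

(349, 55, 32)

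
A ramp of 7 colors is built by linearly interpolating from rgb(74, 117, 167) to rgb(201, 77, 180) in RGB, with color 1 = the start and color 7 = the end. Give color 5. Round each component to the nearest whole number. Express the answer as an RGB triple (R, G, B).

With 7 swatches and endpoints inclusive, swatch 5 sits at t = (5 − 1)/(7 − 1) = 4/6 ≈ 0.6667.
R = 74 + 0.6667 × (201 − 74) = 158.671 → 159
G = 117 + 0.6667 × (77 − 117) = 90.332 → 90
B = 167 + 0.6667 × (180 − 167) = 175.667 → 176

(159, 90, 176)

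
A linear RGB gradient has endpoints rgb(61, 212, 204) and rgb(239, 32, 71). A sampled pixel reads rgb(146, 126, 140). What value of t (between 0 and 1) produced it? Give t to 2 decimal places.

Invert the lerp on the G channel (largest span, 180): t = (126 − 212) / (32 − 212) = -86/-180 = 0.47778.
Check on R: (146 − 61)/(239 − 61) = 0.4775 ✓

0.48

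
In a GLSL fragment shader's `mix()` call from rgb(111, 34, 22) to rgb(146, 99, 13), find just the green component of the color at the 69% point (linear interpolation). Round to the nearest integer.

79

G = 34 + 0.69 × (99 − 34) = 78.85 → 79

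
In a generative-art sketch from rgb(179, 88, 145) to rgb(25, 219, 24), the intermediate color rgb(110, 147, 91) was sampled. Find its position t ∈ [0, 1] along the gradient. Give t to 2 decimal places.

Invert the lerp on the R channel (largest span, 154): t = (110 − 179) / (25 − 179) = -69/-154 = 0.44805.
Check on G: (147 − 88)/(219 − 88) = 0.4504 ✓

0.45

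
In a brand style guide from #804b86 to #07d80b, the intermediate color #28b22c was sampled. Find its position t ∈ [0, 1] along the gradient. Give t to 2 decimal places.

0.73

Invert the lerp on the G channel (largest span, 141): t = (178 − 75) / (216 − 75) = 103/141 = 0.7305.
Check on R: (40 − 128)/(7 − 128) = 0.7273 ✓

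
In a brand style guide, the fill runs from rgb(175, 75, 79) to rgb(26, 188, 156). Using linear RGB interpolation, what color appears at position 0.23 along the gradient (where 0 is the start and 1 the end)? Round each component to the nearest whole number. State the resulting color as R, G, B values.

(141, 101, 97)

R = 175 + 0.23 × (26 − 175) = 175 + 0.23 × -149 = 140.73 → 141
G = 75 + 0.23 × (188 − 75) = 75 + 0.23 × 113 = 100.99 → 101
B = 79 + 0.23 × (156 − 79) = 79 + 0.23 × 77 = 96.71 → 97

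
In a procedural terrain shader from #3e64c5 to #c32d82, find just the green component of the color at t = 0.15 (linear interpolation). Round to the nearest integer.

92

G₁ = 100 (from #3e64c5), G₂ = 45 (from #c32d82).
G = 100 + 0.15 × (45 − 100) = 91.75 → 92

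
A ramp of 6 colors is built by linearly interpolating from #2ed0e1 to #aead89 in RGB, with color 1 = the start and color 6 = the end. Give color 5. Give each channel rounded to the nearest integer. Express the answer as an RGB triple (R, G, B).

With 6 swatches and endpoints inclusive, swatch 5 sits at t = (5 − 1)/(6 − 1) = 4/5 ≈ 0.8.
#2ed0e1 → (46, 208, 225); #aead89 → (174, 173, 137).
R = 46 + 0.8 × (174 − 46) = 148.4 → 148
G = 208 + 0.8 × (173 − 208) = 180 → 180
B = 225 + 0.8 × (137 − 225) = 154.6 → 155

(148, 180, 155)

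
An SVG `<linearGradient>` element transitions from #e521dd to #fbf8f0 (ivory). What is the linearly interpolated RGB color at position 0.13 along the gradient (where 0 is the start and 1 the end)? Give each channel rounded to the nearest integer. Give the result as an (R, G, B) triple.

#e521dd → (229, 33, 221); #fbf8f0 → (251, 248, 240).
R = 229 + 0.13 × (251 − 229) = 229 + 0.13 × 22 = 231.86 → 232
G = 33 + 0.13 × (248 − 33) = 33 + 0.13 × 215 = 60.95 → 61
B = 221 + 0.13 × (240 − 221) = 221 + 0.13 × 19 = 223.47 → 223

(232, 61, 223)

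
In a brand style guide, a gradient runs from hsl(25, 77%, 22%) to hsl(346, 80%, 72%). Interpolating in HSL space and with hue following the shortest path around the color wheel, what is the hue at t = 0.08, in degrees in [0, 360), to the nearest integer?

Hue: 346 − 25 = 321°, but |321| > 180 so the shorter arc goes the other way: Δh = 321 − 360 = -39°.
H = 25 + 0.08 × (-39) = 21.88 → 22°

22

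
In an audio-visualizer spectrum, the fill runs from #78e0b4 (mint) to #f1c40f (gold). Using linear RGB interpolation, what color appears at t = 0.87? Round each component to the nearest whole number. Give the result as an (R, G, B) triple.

(225, 200, 36)

#78e0b4 → (120, 224, 180); #f1c40f → (241, 196, 15).
R = 120 + 0.87 × (241 − 120) = 120 + 0.87 × 121 = 225.27 → 225
G = 224 + 0.87 × (196 − 224) = 224 + 0.87 × -28 = 199.64 → 200
B = 180 + 0.87 × (15 − 180) = 180 + 0.87 × -165 = 36.45 → 36
So the blended color is (225, 200, 36), about #e1c824.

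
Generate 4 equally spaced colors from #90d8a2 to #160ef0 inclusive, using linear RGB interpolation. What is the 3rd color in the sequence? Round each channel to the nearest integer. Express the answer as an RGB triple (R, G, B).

With 4 swatches and endpoints inclusive, swatch 3 sits at t = (3 − 1)/(4 − 1) = 2/3 ≈ 0.6667.
#90d8a2 → (144, 216, 162); #160ef0 → (22, 14, 240).
R = 144 + 0.6667 × (22 − 144) = 62.663 → 63
G = 216 + 0.6667 × (14 − 216) = 81.327 → 81
B = 162 + 0.6667 × (240 − 162) = 214.003 → 214

(63, 81, 214)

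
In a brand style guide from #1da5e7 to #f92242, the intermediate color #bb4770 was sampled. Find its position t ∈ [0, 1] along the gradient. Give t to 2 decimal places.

Invert the lerp on the R channel (largest span, 220): t = (187 − 29) / (249 − 29) = 158/220 = 0.71818.
Check on G: (71 − 165)/(34 − 165) = 0.7176 ✓

0.72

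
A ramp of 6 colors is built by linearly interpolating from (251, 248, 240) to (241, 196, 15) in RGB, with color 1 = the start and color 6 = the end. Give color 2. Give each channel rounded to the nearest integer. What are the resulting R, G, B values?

With 6 swatches and endpoints inclusive, swatch 2 sits at t = (2 − 1)/(6 − 1) = 1/5 ≈ 0.2.
R = 251 + 0.2 × (241 − 251) = 249 → 249
G = 248 + 0.2 × (196 − 248) = 237.6 → 238
B = 240 + 0.2 × (15 − 240) = 195 → 195

(249, 238, 195)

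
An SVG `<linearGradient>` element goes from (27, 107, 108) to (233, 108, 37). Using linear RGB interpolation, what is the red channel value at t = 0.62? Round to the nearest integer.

155

R = 27 + 0.62 × (233 − 27) = 154.72 → 155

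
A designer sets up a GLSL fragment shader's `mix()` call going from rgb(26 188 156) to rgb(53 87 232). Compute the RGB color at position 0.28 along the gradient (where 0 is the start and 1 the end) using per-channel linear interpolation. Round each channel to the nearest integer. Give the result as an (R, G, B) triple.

R = 26 + 0.28 × (53 − 26) = 26 + 0.28 × 27 = 33.56 → 34
G = 188 + 0.28 × (87 − 188) = 188 + 0.28 × -101 = 159.72 → 160
B = 156 + 0.28 × (232 − 156) = 156 + 0.28 × 76 = 177.28 → 177
So the blended color is (34, 160, 177), about #22a0b1.

(34, 160, 177)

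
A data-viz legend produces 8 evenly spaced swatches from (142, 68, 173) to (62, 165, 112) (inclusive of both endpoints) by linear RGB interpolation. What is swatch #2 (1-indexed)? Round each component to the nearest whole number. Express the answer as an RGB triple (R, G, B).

With 8 swatches and endpoints inclusive, swatch 2 sits at t = (2 − 1)/(8 − 1) = 1/7 ≈ 0.1429.
R = 142 + 0.1429 × (62 − 142) = 130.568 → 131
G = 68 + 0.1429 × (165 − 68) = 81.861 → 82
B = 173 + 0.1429 × (112 − 173) = 164.283 → 164

(131, 82, 164)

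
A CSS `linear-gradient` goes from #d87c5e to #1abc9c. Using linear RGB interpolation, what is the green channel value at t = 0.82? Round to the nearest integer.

G₁ = 124 (from #d87c5e), G₂ = 188 (from #1abc9c).
G = 124 + 0.82 × (188 − 124) = 176.48 → 176

176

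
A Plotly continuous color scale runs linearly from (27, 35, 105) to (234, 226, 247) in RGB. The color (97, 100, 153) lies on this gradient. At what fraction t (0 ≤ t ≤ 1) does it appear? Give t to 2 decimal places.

Invert the lerp on the R channel (largest span, 207): t = (97 − 27) / (234 − 27) = 70/207 = 0.33816.
Check on G: (100 − 35)/(226 − 35) = 0.3403 ✓

0.34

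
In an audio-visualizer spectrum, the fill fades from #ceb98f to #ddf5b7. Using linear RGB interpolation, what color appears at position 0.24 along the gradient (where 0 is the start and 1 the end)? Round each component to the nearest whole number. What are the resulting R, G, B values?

(210, 199, 153)

#ceb98f → (206, 185, 143); #ddf5b7 → (221, 245, 183).
R = 206 + 0.24 × (221 − 206) = 206 + 0.24 × 15 = 209.6 → 210
G = 185 + 0.24 × (245 − 185) = 185 + 0.24 × 60 = 199.4 → 199
B = 143 + 0.24 × (183 − 143) = 143 + 0.24 × 40 = 152.6 → 153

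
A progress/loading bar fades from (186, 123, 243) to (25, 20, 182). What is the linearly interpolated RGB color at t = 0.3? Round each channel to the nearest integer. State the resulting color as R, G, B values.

R = 186 + 0.3 × (25 − 186) = 186 + 0.3 × -161 = 137.7 → 138
G = 123 + 0.3 × (20 − 123) = 123 + 0.3 × -103 = 92.1 → 92
B = 243 + 0.3 × (182 − 243) = 243 + 0.3 × -61 = 224.7 → 225

(138, 92, 225)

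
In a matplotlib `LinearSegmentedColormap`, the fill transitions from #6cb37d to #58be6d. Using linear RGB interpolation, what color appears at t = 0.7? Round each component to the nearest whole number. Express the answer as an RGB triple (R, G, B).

#6cb37d → (108, 179, 125); #58be6d → (88, 190, 109).
R = 108 + 0.7 × (88 − 108) = 108 + 0.7 × -20 = 94 → 94
G = 179 + 0.7 × (190 − 179) = 179 + 0.7 × 11 = 186.7 → 187
B = 125 + 0.7 × (109 − 125) = 125 + 0.7 × -16 = 113.8 → 114

(94, 187, 114)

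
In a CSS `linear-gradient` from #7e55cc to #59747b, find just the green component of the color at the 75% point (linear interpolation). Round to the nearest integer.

108

G₁ = 85 (from #7e55cc), G₂ = 116 (from #59747b).
G = 85 + 0.75 × (116 − 85) = 108.25 → 108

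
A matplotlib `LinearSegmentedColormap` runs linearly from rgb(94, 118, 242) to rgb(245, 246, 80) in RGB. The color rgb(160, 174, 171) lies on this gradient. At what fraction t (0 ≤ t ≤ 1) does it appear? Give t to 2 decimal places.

Invert the lerp on the B channel (largest span, 162): t = (171 − 242) / (80 − 242) = -71/-162 = 0.43827.
Check on R: (160 − 94)/(245 − 94) = 0.4371 ✓

0.44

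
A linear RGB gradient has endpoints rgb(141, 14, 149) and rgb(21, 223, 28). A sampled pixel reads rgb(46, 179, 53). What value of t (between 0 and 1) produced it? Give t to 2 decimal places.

0.79

Invert the lerp on the G channel (largest span, 209): t = (179 − 14) / (223 − 14) = 165/209 = 0.78947.
Check on R: (46 − 141)/(21 − 141) = 0.7917 ✓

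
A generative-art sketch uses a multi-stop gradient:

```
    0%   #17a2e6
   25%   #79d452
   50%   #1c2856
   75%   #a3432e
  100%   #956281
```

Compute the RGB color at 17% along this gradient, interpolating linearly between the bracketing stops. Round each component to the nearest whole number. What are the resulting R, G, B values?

17% lies between the 0% and 25% stops, so the local fraction is t = (17 − 0)/(25 − 0) = 17/25 ≈ 0.68.
#17a2e6 → (23, 162, 230); #79d452 → (121, 212, 82).
R = 23 + 0.68 × (121 − 23) = 89.64 → 90
G = 162 + 0.68 × (212 − 162) = 196 → 196
B = 230 + 0.68 × (82 − 230) = 129.36 → 129

(90, 196, 129)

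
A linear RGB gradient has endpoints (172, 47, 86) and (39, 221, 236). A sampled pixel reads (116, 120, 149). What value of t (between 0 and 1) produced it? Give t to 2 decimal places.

Invert the lerp on the G channel (largest span, 174): t = (120 − 47) / (221 − 47) = 73/174 = 0.41954.
Check on R: (116 − 172)/(39 − 172) = 0.4211 ✓

0.42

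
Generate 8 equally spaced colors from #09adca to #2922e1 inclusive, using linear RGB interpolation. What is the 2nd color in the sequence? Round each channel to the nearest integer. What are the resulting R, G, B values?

(14, 153, 205)

With 8 swatches and endpoints inclusive, swatch 2 sits at t = (2 − 1)/(8 − 1) = 1/7 ≈ 0.1429.
#09adca → (9, 173, 202); #2922e1 → (41, 34, 225).
R = 9 + 0.1429 × (41 − 9) = 13.573 → 14
G = 173 + 0.1429 × (34 − 173) = 153.137 → 153
B = 202 + 0.1429 × (225 − 202) = 205.287 → 205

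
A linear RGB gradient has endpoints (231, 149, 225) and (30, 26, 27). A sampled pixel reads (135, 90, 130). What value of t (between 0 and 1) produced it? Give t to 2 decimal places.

0.48

Invert the lerp on the R channel (largest span, 201): t = (135 − 231) / (30 − 231) = -96/-201 = 0.47761.
Check on G: (90 − 149)/(26 − 149) = 0.4797 ✓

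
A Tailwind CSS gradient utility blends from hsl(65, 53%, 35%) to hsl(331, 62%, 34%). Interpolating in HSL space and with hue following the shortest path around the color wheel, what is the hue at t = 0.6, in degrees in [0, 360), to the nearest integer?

Hue: 331 − 65 = 266°, but |266| > 180 so the shorter arc goes the other way: Δh = 266 − 360 = -94°.
H = 65 + 0.6 × (-94) = 8.6 → 9°

9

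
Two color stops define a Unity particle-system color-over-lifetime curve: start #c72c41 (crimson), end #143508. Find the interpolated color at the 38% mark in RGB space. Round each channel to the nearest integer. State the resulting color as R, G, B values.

(131, 47, 43)

#c72c41 → (199, 44, 65); #143508 → (20, 53, 8).
38% corresponds to t = 0.38.
R = 199 + 0.38 × (20 − 199) = 199 + 0.38 × -179 = 130.98 → 131
G = 44 + 0.38 × (53 − 44) = 44 + 0.38 × 9 = 47.42 → 47
B = 65 + 0.38 × (8 − 65) = 65 + 0.38 × -57 = 43.34 → 43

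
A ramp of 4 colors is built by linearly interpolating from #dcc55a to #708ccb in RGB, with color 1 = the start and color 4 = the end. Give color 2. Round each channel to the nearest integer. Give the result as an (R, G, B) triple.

With 4 swatches and endpoints inclusive, swatch 2 sits at t = (2 − 1)/(4 − 1) = 1/3 ≈ 0.3333.
#dcc55a → (220, 197, 90); #708ccb → (112, 140, 203).
R = 220 + 0.3333 × (112 − 220) = 184.004 → 184
G = 197 + 0.3333 × (140 − 197) = 178.002 → 178
B = 90 + 0.3333 × (203 − 90) = 127.663 → 128

(184, 178, 128)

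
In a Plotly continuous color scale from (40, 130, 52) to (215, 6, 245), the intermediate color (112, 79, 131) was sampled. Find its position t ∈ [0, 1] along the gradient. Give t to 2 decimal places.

Invert the lerp on the B channel (largest span, 193): t = (131 − 52) / (245 − 52) = 79/193 = 0.40933.
Check on R: (112 − 40)/(215 − 40) = 0.4114 ✓

0.41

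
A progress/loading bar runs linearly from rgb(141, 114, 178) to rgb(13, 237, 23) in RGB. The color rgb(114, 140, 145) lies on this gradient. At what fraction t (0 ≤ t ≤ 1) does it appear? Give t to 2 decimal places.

Invert the lerp on the B channel (largest span, 155): t = (145 − 178) / (23 − 178) = -33/-155 = 0.2129.
Check on R: (114 − 141)/(13 − 141) = 0.2109 ✓

0.21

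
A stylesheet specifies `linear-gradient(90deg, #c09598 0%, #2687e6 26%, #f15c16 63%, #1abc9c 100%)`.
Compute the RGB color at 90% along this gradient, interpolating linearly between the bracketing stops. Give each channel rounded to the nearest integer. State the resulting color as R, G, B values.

90% lies between the 63% and 100% stops, so the local fraction is t = (90 − 63)/(100 − 63) = 27/37 ≈ 0.7297.
#f15c16 → (241, 92, 22); #1abc9c → (26, 188, 156).
R = 241 + 0.7297 × (26 − 241) = 84.114 → 84
G = 92 + 0.7297 × (188 − 92) = 162.051 → 162
B = 22 + 0.7297 × (156 − 22) = 119.78 → 120

(84, 162, 120)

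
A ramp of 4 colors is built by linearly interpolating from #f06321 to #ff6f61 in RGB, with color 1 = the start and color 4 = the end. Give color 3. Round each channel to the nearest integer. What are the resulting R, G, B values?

(250, 107, 76)

With 4 swatches and endpoints inclusive, swatch 3 sits at t = (3 − 1)/(4 − 1) = 2/3 ≈ 0.6667.
#f06321 → (240, 99, 33); #ff6f61 → (255, 111, 97).
R = 240 + 0.6667 × (255 − 240) = 250 → 250
G = 99 + 0.6667 × (111 − 99) = 107 → 107
B = 33 + 0.6667 × (97 − 33) = 75.669 → 76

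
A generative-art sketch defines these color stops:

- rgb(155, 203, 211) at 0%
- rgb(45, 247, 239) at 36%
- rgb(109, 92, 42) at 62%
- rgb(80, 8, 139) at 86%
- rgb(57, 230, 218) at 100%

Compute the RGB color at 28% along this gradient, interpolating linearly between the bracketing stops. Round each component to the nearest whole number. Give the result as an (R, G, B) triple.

28% lies between the 0% and 36% stops, so the local fraction is t = (28 − 0)/(36 − 0) = 28/36 ≈ 0.7778.
R = 155 + 0.7778 × (45 − 155) = 69.442 → 69
G = 203 + 0.7778 × (247 − 203) = 237.223 → 237
B = 211 + 0.7778 × (239 − 211) = 232.778 → 233

(69, 237, 233)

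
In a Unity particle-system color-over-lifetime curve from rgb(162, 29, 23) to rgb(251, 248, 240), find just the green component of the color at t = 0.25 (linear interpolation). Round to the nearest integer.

G = 29 + 0.25 × (248 − 29) = 83.75 → 84

84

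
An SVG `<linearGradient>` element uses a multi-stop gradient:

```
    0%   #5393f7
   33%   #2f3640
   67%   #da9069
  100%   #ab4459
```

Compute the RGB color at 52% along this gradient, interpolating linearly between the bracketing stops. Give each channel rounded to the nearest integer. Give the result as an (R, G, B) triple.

(143, 104, 87)

52% lies between the 33% and 67% stops, so the local fraction is t = (52 − 33)/(67 − 33) = 19/34 ≈ 0.5588.
#2f3640 → (47, 54, 64); #da9069 → (218, 144, 105).
R = 47 + 0.5588 × (218 − 47) = 142.555 → 143
G = 54 + 0.5588 × (144 − 54) = 104.292 → 104
B = 64 + 0.5588 × (105 − 64) = 86.911 → 87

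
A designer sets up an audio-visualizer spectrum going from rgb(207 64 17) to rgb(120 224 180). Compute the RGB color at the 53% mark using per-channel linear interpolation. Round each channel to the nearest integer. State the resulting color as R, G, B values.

53% corresponds to t = 0.53.
R = 207 + 0.53 × (120 − 207) = 207 + 0.53 × -87 = 160.89 → 161
G = 64 + 0.53 × (224 − 64) = 64 + 0.53 × 160 = 148.8 → 149
B = 17 + 0.53 × (180 − 17) = 17 + 0.53 × 163 = 103.39 → 103

(161, 149, 103)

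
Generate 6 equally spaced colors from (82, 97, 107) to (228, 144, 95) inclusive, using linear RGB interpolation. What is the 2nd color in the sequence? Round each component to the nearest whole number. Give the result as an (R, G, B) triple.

With 6 swatches and endpoints inclusive, swatch 2 sits at t = (2 − 1)/(6 − 1) = 1/5 ≈ 0.2.
R = 82 + 0.2 × (228 − 82) = 111.2 → 111
G = 97 + 0.2 × (144 − 97) = 106.4 → 106
B = 107 + 0.2 × (95 − 107) = 104.6 → 105

(111, 106, 105)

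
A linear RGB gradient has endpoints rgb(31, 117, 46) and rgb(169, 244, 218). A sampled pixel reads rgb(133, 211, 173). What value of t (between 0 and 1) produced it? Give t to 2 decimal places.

0.74

Invert the lerp on the B channel (largest span, 172): t = (173 − 46) / (218 − 46) = 127/172 = 0.73837.
Check on R: (133 − 31)/(169 − 31) = 0.7391 ✓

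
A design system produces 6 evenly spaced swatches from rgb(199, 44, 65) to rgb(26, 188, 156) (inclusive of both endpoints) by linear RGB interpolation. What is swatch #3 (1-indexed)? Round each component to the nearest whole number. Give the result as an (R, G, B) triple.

With 6 swatches and endpoints inclusive, swatch 3 sits at t = (3 − 1)/(6 − 1) = 2/5 ≈ 0.4.
R = 199 + 0.4 × (26 − 199) = 129.8 → 130
G = 44 + 0.4 × (188 − 44) = 101.6 → 102
B = 65 + 0.4 × (156 − 65) = 101.4 → 101

(130, 102, 101)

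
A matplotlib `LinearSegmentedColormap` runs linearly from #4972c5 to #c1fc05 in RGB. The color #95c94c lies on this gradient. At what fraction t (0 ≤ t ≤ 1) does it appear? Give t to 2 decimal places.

Invert the lerp on the B channel (largest span, 192): t = (76 − 197) / (5 − 197) = -121/-192 = 0.63021.
Check on R: (149 − 73)/(193 − 73) = 0.6333 ✓

0.63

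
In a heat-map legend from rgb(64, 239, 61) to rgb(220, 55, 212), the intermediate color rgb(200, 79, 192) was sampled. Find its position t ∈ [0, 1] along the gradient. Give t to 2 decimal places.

0.87

Invert the lerp on the G channel (largest span, 184): t = (79 − 239) / (55 − 239) = -160/-184 = 0.86957.
Check on R: (200 − 64)/(220 − 64) = 0.8718 ✓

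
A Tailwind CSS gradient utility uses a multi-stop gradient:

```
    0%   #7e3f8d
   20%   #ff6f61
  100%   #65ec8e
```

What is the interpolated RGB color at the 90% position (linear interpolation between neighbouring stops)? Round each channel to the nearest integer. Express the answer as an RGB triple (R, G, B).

(120, 220, 136)

90% lies between the 20% and 100% stops, so the local fraction is t = (90 − 20)/(100 − 20) = 70/80 ≈ 0.875.
#ff6f61 → (255, 111, 97); #65ec8e → (101, 236, 142).
R = 255 + 0.875 × (101 − 255) = 120.25 → 120
G = 111 + 0.875 × (236 − 111) = 220.375 → 220
B = 97 + 0.875 × (142 − 97) = 136.375 → 136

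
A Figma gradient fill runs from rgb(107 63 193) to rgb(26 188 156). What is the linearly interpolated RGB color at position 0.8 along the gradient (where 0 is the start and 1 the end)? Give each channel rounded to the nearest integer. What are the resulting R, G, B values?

(42, 163, 163)

R = 107 + 0.8 × (26 − 107) = 107 + 0.8 × -81 = 42.2 → 42
G = 63 + 0.8 × (188 − 63) = 63 + 0.8 × 125 = 163 → 163
B = 193 + 0.8 × (156 − 193) = 193 + 0.8 × -37 = 163.4 → 163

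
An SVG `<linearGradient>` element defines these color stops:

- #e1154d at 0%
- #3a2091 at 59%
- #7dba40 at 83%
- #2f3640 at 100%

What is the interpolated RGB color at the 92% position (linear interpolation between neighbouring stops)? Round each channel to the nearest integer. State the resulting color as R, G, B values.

92% lies between the 83% and 100% stops, so the local fraction is t = (92 − 83)/(100 − 83) = 9/17 ≈ 0.5294.
#7dba40 → (125, 186, 64); #2f3640 → (47, 54, 64).
R = 125 + 0.5294 × (47 − 125) = 83.707 → 84
G = 186 + 0.5294 × (54 − 186) = 116.119 → 116
B = 64 + 0.5294 × (64 − 64) = 64 → 64

(84, 116, 64)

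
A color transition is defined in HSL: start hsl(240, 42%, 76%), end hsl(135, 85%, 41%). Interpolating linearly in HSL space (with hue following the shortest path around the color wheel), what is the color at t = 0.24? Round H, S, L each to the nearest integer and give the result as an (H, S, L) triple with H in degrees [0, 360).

(215, 52, 68)

Hue arc: Δh = 135 − 240 = -105° (|Δh| ≤ 180, already the shorter path).
H = 240 + 0.24 × (-105) = 214.8 → 215°
S = 42 + 0.24 × (85 − 42) = 52.32 → 52%
L = 76 + 0.24 × (41 − 76) = 67.6 → 68%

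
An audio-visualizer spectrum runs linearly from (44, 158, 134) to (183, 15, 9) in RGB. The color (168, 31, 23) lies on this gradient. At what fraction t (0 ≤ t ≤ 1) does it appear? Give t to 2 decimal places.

Invert the lerp on the G channel (largest span, 143): t = (31 − 158) / (15 − 158) = -127/-143 = 0.88811.
Check on R: (168 − 44)/(183 − 44) = 0.8921 ✓

0.89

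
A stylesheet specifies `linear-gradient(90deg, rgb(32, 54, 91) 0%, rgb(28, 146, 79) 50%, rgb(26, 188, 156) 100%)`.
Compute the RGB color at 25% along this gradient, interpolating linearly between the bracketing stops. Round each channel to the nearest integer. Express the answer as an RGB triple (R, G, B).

(30, 100, 85)

25% lies between the 0% and 50% stops, so the local fraction is t = (25 − 0)/(50 − 0) = 25/50 ≈ 0.5.
R = 32 + 0.5 × (28 − 32) = 30 → 30
G = 54 + 0.5 × (146 − 54) = 100 → 100
B = 91 + 0.5 × (79 − 91) = 85 → 85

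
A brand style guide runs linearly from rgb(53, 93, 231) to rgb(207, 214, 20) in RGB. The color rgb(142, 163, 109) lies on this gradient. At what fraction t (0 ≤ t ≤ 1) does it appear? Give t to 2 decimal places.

Invert the lerp on the B channel (largest span, 211): t = (109 − 231) / (20 − 231) = -122/-211 = 0.5782.
Check on R: (142 − 53)/(207 − 53) = 0.5779 ✓

0.58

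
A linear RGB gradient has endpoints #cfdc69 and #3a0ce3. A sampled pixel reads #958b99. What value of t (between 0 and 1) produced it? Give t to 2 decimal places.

0.39

Invert the lerp on the G channel (largest span, 208): t = (139 − 220) / (12 − 220) = -81/-208 = 0.38942.
Check on R: (149 − 207)/(58 − 207) = 0.3893 ✓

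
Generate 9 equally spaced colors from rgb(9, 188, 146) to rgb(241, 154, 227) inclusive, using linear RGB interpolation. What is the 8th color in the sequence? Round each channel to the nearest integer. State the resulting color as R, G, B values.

With 9 swatches and endpoints inclusive, swatch 8 sits at t = (8 − 1)/(9 − 1) = 7/8 ≈ 0.875.
R = 9 + 0.875 × (241 − 9) = 212 → 212
G = 188 + 0.875 × (154 − 188) = 158.25 → 158
B = 146 + 0.875 × (227 − 146) = 216.875 → 217

(212, 158, 217)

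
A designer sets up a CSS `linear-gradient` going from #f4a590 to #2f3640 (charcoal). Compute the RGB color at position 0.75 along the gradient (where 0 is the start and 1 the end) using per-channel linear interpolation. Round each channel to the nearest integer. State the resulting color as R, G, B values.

#f4a590 → (244, 165, 144); #2f3640 → (47, 54, 64).
R = 244 + 0.75 × (47 − 244) = 244 + 0.75 × -197 = 96.25 → 96
G = 165 + 0.75 × (54 − 165) = 165 + 0.75 × -111 = 81.75 → 82
B = 144 + 0.75 × (64 − 144) = 144 + 0.75 × -80 = 84 → 84
So the blended color is (96, 82, 84), about #605254.

(96, 82, 84)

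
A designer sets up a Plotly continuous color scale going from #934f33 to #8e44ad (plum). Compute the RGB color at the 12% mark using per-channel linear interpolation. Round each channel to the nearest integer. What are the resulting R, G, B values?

(146, 78, 66)

#934f33 → (147, 79, 51); #8e44ad → (142, 68, 173).
12% corresponds to t = 0.12.
R = 147 + 0.12 × (142 − 147) = 147 + 0.12 × -5 = 146.4 → 146
G = 79 + 0.12 × (68 − 79) = 79 + 0.12 × -11 = 77.68 → 78
B = 51 + 0.12 × (173 − 51) = 51 + 0.12 × 122 = 65.64 → 66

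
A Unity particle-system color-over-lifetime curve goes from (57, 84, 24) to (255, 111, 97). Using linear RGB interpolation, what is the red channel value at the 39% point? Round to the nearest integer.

134

R = 57 + 0.39 × (255 − 57) = 134.22 → 134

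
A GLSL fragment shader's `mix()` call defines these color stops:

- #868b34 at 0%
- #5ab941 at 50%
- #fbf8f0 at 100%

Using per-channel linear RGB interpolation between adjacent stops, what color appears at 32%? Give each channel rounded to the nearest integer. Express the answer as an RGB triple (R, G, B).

(106, 168, 60)

32% lies between the 0% and 50% stops, so the local fraction is t = (32 − 0)/(50 − 0) = 32/50 ≈ 0.64.
#868b34 → (134, 139, 52); #5ab941 → (90, 185, 65).
R = 134 + 0.64 × (90 − 134) = 105.84 → 106
G = 139 + 0.64 × (185 − 139) = 168.44 → 168
B = 52 + 0.64 × (65 − 52) = 60.32 → 60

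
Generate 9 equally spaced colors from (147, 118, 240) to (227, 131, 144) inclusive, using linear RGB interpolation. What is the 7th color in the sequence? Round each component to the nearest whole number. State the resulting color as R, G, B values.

(207, 128, 168)

With 9 swatches and endpoints inclusive, swatch 7 sits at t = (7 − 1)/(9 − 1) = 6/8 ≈ 0.75.
R = 147 + 0.75 × (227 − 147) = 207 → 207
G = 118 + 0.75 × (131 − 118) = 127.75 → 128
B = 240 + 0.75 × (144 − 240) = 168 → 168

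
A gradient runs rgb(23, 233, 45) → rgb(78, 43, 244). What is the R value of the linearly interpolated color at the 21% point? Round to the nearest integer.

R = 23 + 0.21 × (78 − 23) = 34.55 → 35

35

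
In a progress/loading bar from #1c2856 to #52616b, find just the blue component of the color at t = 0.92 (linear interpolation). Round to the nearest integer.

B₁ = 86 (from #1c2856), B₂ = 107 (from #52616b).
B = 86 + 0.92 × (107 − 86) = 105.32 → 105

105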